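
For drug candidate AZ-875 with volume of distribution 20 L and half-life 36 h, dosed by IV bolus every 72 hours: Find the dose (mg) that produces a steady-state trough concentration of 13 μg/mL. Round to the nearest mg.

780 mg

τ/t½ = 72/36 ≈ 2, so f = (1/2)^(72/36) ≈ 0.250000.
Cmin,ss = (D/Vd)·f/(1−f), so D = Cmin,ss·Vd·(1−f)/f.
D = 13 × 20 × (1−f)/f ≈ 13 × 20 × 3.00000 ≈ 780.00 mg.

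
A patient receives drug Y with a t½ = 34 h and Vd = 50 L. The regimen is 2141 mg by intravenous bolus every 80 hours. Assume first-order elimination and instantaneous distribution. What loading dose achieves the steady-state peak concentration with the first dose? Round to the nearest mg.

f = (1/2)^(80/34) ≈ 0.195747; accumulation ratio R = 1/(1−f) ≈ 1.24339.
Loading dose to hit Cmax,ss on first dose: D_load = D_maint·R ≈ 2141 × 1.24339 ≈ 2662.10 mg.

2662 mg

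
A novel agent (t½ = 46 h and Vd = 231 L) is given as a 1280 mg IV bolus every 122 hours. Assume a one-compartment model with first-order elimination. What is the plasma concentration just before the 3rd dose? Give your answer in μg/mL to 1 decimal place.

f = (1/2)^(τ/t½) = (1/2)^(122/46) ≈ 0.1591.
C₀ = D/Vd = 1280/231 ≈ 5.541 μg/mL.
Before the 3rd dose, 2 doses have been given. Superposition: Cmin = C₀·(f + f²).
≈ 5.541 × (0.1591 + 0.0253) ≈ 5.541 × 0.1844 ≈ 1.022 μg/mL.

1.0 μg/mL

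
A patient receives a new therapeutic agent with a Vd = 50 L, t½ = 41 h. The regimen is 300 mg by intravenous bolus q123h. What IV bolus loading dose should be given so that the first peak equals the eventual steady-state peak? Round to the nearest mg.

f = (1/2)^(123/41) ≈ 0.125000; accumulation ratio R = 1/(1−f) ≈ 1.14286.
Loading dose to hit Cmax,ss on first dose: D_load = D_maint·R ≈ 300 × 1.14286 ≈ 342.86 mg.

343 mg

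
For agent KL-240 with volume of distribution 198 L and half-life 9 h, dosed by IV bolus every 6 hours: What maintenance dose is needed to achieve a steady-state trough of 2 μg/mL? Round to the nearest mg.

τ/t½ = 6/9 ≈ 0.66667, so f = (1/2)^(6/9) ≈ 0.629961.
Cmin,ss = (D/Vd)·f/(1−f), so D = Cmin,ss·Vd·(1−f)/f.
D = 2 × 198 × (1−f)/f ≈ 2 × 198 × 0.58740 ≈ 232.61 mg.

233 mg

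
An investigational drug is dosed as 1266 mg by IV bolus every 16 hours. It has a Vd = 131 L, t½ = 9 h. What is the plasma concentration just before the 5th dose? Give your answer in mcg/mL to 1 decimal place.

f = (1/2)^(τ/t½) = (1/2)^(16/9) ≈ 0.2916.
C₀ = D/Vd = 1266/131 ≈ 9.664 mcg/mL.
Before the 5th dose, 4 doses have been given. Superposition: Cmin = C₀·(f + f² + … + f^4).
≈ 9.664 × (0.2916 + 0.0850 + 0.0248 + 0.0072) ≈ 9.664 × 0.4086 ≈ 3.949 mcg/mL.

3.9 mcg/mL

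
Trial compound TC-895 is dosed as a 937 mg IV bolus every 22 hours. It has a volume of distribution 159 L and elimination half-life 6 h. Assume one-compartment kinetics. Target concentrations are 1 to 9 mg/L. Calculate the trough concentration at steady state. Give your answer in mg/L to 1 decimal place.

0.5 mg/L

k = ln2/t½ = ln2/6 ≈ 0.115525 h⁻¹; fraction remaining f = e^(−kτ) = e^(−0.115525×22) ≈ 0.0787.
At steady state, accumulation factor R = 1/(1 − e^(−kτ)) ≈ 1.0854.
Single-dose peak C₀ = D/Vd = 937/159 ≈ 5.893 mg/L.
Steady-state peak Cmax,ss = C₀·R ≈ 5.893 × 1.0854 ≈ 6.396 mg/L.
One interval later, Cmin,ss = Cmax,ss·e^(−kτ) ≈ 6.396 × 0.0787 ≈ 0.503 mg/L.
Trough 0.5 mg/L vs MEC 1 mg/L: subtherapeutic.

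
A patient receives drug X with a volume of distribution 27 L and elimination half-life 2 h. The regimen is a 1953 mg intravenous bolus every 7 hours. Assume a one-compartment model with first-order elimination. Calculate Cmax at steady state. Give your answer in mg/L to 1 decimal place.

79.3 mg/L

k = ln2/t½ = ln2/2 ≈ 0.346574 h⁻¹; fraction remaining f = e^(−kτ) = e^(−0.346574×7) ≈ 0.0884.
At steady state, accumulation factor R = 1/(1 − e^(−kτ)) ≈ 1.0970.
Single-dose peak C₀ = D/Vd = 1953/27 ≈ 72.333 mg/L.
Cmax,ss = C₀/(1 − f) ≈ 72.333/0.9116 ≈ 79.347 mg/L.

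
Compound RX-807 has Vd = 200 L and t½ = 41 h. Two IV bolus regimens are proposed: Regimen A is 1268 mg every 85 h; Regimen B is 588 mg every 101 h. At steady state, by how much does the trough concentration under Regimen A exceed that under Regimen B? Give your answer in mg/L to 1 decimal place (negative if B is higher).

1.3 mg/L

Regimen A: f = (1/2)^(85/41) ≈ 0.2376; Cmin,ss = (1268/200)·f/(1−f) ≈ 1.976 mg/L.
Regimen B: f = (1/2)^(101/41) ≈ 0.1813; Cmin,ss = (588/200)·f/(1−f) ≈ 0.651 mg/L.
Difference ≈ 1.976 − 0.651 ≈ 1.325 mg/L.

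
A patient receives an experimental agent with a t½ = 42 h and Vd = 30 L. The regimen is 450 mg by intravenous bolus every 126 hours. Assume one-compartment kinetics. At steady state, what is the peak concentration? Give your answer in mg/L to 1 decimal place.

17.1 mg/L

The dosing interval is 3 half-lives, so f = 2^(−3) = 0.125.
Accumulation ratio R = 1/(1 − f) = 1/0.875 = 8/7.
Single-dose peak C₀ = D/Vd = 450/30 = 15 mg/L.
Steady-state peak Cmax,ss = C₀·R = 15 × 8/7 ≈ 17.143 mg/L.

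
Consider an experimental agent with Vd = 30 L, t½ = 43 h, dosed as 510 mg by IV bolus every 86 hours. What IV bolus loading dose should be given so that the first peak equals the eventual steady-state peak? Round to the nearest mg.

680 mg

f = (1/2)^(86/43) ≈ 0.250000; accumulation ratio R = 1/(1−f) ≈ 1.33333.
Loading dose to hit Cmax,ss on first dose: D_load = D_maint·R ≈ 510 × 1.33333 ≈ 680.00 mg.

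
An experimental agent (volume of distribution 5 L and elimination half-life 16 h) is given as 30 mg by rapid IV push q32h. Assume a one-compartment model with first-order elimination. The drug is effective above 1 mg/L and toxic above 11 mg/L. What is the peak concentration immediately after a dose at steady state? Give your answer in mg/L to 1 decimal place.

8.0 mg/L

τ = 32 h = 2 half-lives, so f = (1/2)^2 = 0.25.
At steady state, R = 1/(1 − 0.25) = 4/3.
Single-dose peak C₀ = D/Vd = 30/5 = 6 mg/L.
Steady-state peak Cmax,ss = C₀·R = 6 × 4/3 ≈ 8.000 mg/L.
Peak 8.0 mg/L vs MTC 11 mg/L: below toxic threshold.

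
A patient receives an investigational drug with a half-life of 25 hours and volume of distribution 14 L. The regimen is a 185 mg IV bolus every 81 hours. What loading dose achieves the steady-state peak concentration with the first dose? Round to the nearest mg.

f = (1/2)^(81/25) ≈ 0.105843; accumulation ratio R = 1/(1−f) ≈ 1.11837.
Loading dose to hit Cmax,ss on first dose: D_load = D_maint·R ≈ 185 × 1.11837 ≈ 206.90 mg.

207 mg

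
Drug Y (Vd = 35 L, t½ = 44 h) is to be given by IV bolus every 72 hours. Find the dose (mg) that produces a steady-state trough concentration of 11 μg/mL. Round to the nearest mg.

τ/t½ = 72/44 ≈ 1.6364, so f = (1/2)^(72/44) ≈ 0.321666.
Cmin,ss = (D/Vd)·f/(1−f), so D = Cmin,ss·Vd·(1−f)/f.
D = 11 × 35 × (1−f)/f ≈ 11 × 35 × 2.10881 ≈ 811.89 mg.

812 mg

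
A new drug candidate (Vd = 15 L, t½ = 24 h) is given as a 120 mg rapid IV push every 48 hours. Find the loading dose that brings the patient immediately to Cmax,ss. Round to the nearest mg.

160 mg

f = (1/2)^(48/24) ≈ 0.250000; accumulation ratio R = 1/(1−f) ≈ 1.33333.
Loading dose to hit Cmax,ss on first dose: D_load = D_maint·R ≈ 120 × 1.33333 ≈ 160.00 mg.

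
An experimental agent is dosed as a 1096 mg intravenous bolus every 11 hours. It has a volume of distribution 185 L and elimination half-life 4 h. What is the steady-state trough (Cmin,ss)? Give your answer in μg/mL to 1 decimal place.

1.0 μg/mL

Over one 11-h interval, 11/4 ≈ 2.75 half-lives elapse, leaving f ≈ 0.1487 of each dose.
At steady state, accumulation factor R = 1/(1 − e^(−kτ)) ≈ 1.1747.
Single-dose peak C₀ = D/Vd = 1096/185 ≈ 5.924 μg/mL.
Cmax,ss = C₀/(1 − f) ≈ 5.924/0.8513 ≈ 6.959 μg/mL.
One interval later, Cmin,ss = Cmax,ss·e^(−kτ) ≈ 6.959 × 0.1487 ≈ 1.035 μg/mL.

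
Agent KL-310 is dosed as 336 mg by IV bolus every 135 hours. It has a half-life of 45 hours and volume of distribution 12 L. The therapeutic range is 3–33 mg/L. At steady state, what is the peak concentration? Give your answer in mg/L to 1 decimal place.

The dosing interval is 3 half-lives, so f = 2^(−3) = 0.125.
Accumulation ratio R = 1/(1 − f) = 1/0.875 = 8/7.
Single-dose peak C₀ = D/Vd = 336/12 = 28 mg/L.
Steady-state peak Cmax,ss = C₀·R = 28 × 8/7 ≈ 32.000 mg/L.
Peak 32.0 mg/L vs MTC 33 mg/L: below toxic threshold.

32.0 mg/L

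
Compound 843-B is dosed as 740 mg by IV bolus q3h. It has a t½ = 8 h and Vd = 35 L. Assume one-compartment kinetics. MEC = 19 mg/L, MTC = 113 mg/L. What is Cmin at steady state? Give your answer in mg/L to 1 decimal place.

71.2 mg/L

k = ln2/t½ = ln2/8 ≈ 0.086643 h⁻¹; fraction remaining f = e^(−kτ) = e^(−0.086643×3) ≈ 0.7711.
Each bolus raises the concentration by D/Vd = 740/35 ≈ 21.143 mg/L.
Steady-state trough Cmin,ss = C₀·f/(1−f) ≈ 21.143 × 0.7711/0.2289 ≈ 71.225 mg/L.
Trough 71.2 mg/L vs MEC 19 mg/L: adequate.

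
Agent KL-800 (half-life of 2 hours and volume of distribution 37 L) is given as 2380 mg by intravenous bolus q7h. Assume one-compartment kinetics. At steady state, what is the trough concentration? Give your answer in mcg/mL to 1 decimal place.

Over one 7-h interval, 7/2 ≈ 3.5 half-lives elapse, leaving f ≈ 0.0884 of each dose.
Single-dose peak C₀ = D/Vd = 2380/37 ≈ 64.324 mcg/mL.
Steady-state trough Cmin,ss = C₀·f/(1−f) ≈ 64.324 × 0.0884/0.9116 ≈ 6.238 mcg/mL.

6.2 mcg/mL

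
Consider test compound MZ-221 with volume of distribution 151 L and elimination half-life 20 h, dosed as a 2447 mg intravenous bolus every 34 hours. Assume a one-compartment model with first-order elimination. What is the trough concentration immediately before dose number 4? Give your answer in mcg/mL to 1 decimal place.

7.0 mcg/mL

f = (1/2)^(τ/t½) = (1/2)^(34/20) ≈ 0.3078.
C₀ = D/Vd = 2447/151 ≈ 16.205 mcg/mL.
Before the 4th dose, 3 doses have been given. Superposition: Cmin = C₀·(f + f² + … + f^3).
≈ 16.205 × (0.3078 + 0.0947 + 0.0292) ≈ 16.205 × 0.4317 ≈ 6.996 mcg/mL.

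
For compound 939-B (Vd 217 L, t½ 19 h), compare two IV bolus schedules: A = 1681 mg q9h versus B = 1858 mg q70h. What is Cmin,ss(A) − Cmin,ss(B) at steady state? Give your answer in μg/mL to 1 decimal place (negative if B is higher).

19.2 μg/mL

Regimen A: f = (1/2)^(9/19) ≈ 0.7201; Cmin,ss = (1681/217)·f/(1−f) ≈ 19.930 μg/mL.
Regimen B: f = (1/2)^(70/19) ≈ 0.0778; Cmin,ss = (1858/217)·f/(1−f) ≈ 0.722 μg/mL.
Difference ≈ 19.930 − 0.722 ≈ 19.208 μg/mL.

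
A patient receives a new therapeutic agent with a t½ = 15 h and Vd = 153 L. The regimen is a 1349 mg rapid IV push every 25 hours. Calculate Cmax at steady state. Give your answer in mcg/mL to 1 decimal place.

12.9 mcg/mL

k = ln2/t½ = ln2/15 ≈ 0.046210 h⁻¹; fraction remaining f = e^(−kτ) = e^(−0.046210×25) ≈ 0.3150.
Accumulation ratio R = 1/(1 − f) ≈ 1/0.6850 ≈ 1.4599.
Single-dose peak C₀ = D/Vd = 1349/153 ≈ 8.817 mcg/mL.
Steady-state peak Cmax,ss = C₀·R ≈ 8.817 × 1.4599 ≈ 12.872 mcg/mL.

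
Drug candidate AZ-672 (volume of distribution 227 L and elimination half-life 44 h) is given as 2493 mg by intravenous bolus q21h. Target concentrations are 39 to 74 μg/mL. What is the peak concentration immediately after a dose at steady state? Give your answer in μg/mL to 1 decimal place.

39.0 μg/mL

Over one 21-h interval, 21/44 ≈ 0.47727 half-lives elapse, leaving f ≈ 0.7183 of each dose.
At steady state, accumulation factor R = 1/(1 − e^(−kτ)) ≈ 3.5499.
Single-dose peak C₀ = D/Vd = 2493/227 ≈ 10.982 μg/mL.
Cmax,ss = C₀/(1 − f) ≈ 10.982/0.2817 ≈ 38.985 μg/mL.
Peak 39.0 μg/mL vs MTC 74 μg/mL: below toxic threshold.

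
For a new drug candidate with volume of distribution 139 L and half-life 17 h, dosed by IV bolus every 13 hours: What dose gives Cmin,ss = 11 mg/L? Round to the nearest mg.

1069 mg

τ/t½ = 13/17 ≈ 0.76471, so f = (1/2)^(13/17) ≈ 0.588573.
Cmin,ss = (D/Vd)·f/(1−f), so D = Cmin,ss·Vd·(1−f)/f.
D = 11 × 139 × (1−f)/f ≈ 11 × 139 × 0.69902 ≈ 1068.80 mg.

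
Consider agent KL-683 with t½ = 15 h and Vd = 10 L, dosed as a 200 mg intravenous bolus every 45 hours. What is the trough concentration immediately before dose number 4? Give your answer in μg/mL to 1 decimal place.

f = (1/2)^(τ/t½) = (1/2)^(45/15) ≈ 0.1250.
C₀ = D/Vd = 200/10 ≈ 20.000 μg/mL.
Before the 4th dose, 3 doses have been given. Superposition: Cmin = C₀·(f + f² + … + f^3).
≈ 20.000 × (0.1250 + 0.0156 + 0.0020) ≈ 20.000 × 0.1426 ≈ 2.852 μg/mL.

2.9 μg/mL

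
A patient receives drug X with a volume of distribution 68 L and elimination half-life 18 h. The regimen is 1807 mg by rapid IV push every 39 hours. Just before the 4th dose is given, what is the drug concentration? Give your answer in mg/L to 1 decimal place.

7.5 mg/L

f = (1/2)^(τ/t½) = (1/2)^(39/18) ≈ 0.2227.
C₀ = D/Vd = 1807/68 ≈ 26.574 mg/L.
Before the 4th dose, 3 doses have been given. Superposition: Cmin = C₀·(f + f² + … + f^3).
≈ 26.574 × (0.2227 + 0.0496 + 0.0110) ≈ 26.574 × 0.2833 ≈ 7.528 mg/L.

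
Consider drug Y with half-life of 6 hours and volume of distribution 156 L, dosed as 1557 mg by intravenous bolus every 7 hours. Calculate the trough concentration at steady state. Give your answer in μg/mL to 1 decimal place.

8.0 μg/mL

Over one 7-h interval, 7/6 ≈ 1.1667 half-lives elapse, leaving f ≈ 0.4454 of each dose.
Accumulation ratio R = 1/(1 − f) ≈ 1/0.5546 ≈ 1.8031.
Each bolus raises the concentration by D/Vd = 1557/156 ≈ 9.981 μg/mL.
Cmax,ss = C₀/(1 − f) ≈ 9.981/0.5546 ≈ 17.997 μg/mL.
One interval later, Cmin,ss = Cmax,ss·e^(−kτ) ≈ 17.997 × 0.4454 ≈ 8.016 μg/mL.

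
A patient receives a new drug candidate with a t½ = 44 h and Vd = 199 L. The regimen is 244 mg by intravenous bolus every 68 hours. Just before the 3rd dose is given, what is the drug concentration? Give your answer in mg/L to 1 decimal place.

f = (1/2)^(τ/t½) = (1/2)^(68/44) ≈ 0.3426.
C₀ = D/Vd = 244/199 ≈ 1.226 mg/L.
Before the 3rd dose, 2 doses have been given. Superposition: Cmin = C₀·(f + f²).
≈ 1.226 × (0.3426 + 0.1174) ≈ 1.226 × 0.4600 ≈ 0.564 mg/L.

0.6 mg/L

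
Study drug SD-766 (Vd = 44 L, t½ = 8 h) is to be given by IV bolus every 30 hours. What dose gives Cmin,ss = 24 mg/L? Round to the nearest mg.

τ/t½ = 30/8 ≈ 3.75, so f = (1/2)^(30/8) ≈ 0.074325.
Cmin,ss = (D/Vd)·f/(1−f), so D = Cmin,ss·Vd·(1−f)/f.
D = 24 × 44 × (1−f)/f ≈ 24 × 44 × 12.45442 ≈ 13151.87 mg.

13152 mg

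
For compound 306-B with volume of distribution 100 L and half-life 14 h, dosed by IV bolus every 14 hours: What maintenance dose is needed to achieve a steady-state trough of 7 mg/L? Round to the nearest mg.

τ/t½ = 14/14 ≈ 1, so f = (1/2)^(14/14) ≈ 0.500000.
Cmin,ss = (D/Vd)·f/(1−f), so D = Cmin,ss·Vd·(1−f)/f.
D = 7 × 100 × (1−f)/f ≈ 7 × 100 × 1.00000 ≈ 700.00 mg.

700 mg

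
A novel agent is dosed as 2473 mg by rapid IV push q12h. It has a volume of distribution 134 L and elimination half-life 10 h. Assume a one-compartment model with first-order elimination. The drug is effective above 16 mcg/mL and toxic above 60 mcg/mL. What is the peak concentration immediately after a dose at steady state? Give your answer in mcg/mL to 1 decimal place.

k = ln2/t½ = ln2/10 ≈ 0.069315 h⁻¹; fraction remaining f = e^(−kτ) = e^(−0.069315×12) ≈ 0.4353.
At steady state, accumulation factor R = 1/(1 − e^(−kτ)) ≈ 1.7709.
Single-dose peak C₀ = D/Vd = 2473/134 ≈ 18.455 mcg/mL.
Cmax,ss = C₀/(1 − f) ≈ 18.455/0.5647 ≈ 32.681 mcg/mL.
Peak 32.7 mcg/mL vs MTC 60 mcg/mL: below toxic threshold.

32.7 mcg/mL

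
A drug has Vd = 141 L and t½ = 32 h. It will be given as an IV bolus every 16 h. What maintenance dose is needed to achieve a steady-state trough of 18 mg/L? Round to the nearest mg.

τ/t½ = 16/32 ≈ 0.5, so f = (1/2)^(16/32) ≈ 0.707107.
Cmin,ss = (D/Vd)·f/(1−f), so D = Cmin,ss·Vd·(1−f)/f.
D = 18 × 141 × (1−f)/f ≈ 18 × 141 × 0.41421 ≈ 1051.26 mg.

1051 mg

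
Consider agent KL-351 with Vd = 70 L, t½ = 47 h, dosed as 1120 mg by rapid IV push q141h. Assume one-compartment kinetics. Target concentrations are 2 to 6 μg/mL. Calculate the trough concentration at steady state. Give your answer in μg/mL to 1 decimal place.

τ = 141 h = 3 half-lives, so f = (1/2)^3 = 0.125.
Accumulation ratio R = 1/(1 − f) = 1/0.875 = 8/7.
Single-dose peak C₀ = D/Vd = 1120/70 = 16 μg/mL.
Steady-state peak Cmax,ss = C₀·R = 16 × 8/7 ≈ 18.286 μg/mL.
Steady-state trough Cmin,ss = Cmax,ss·f ≈ 18.286 × 0.125 ≈ 2.286 μg/mL.
Trough 2.3 μg/mL vs MEC 2 μg/mL: adequate.

2.3 μg/mL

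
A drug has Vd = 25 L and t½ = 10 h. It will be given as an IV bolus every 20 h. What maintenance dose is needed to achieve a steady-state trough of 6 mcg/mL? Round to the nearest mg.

τ/t½ = 20/10 ≈ 2, so f = (1/2)^(20/10) ≈ 0.250000.
Cmin,ss = (D/Vd)·f/(1−f), so D = Cmin,ss·Vd·(1−f)/f.
D = 6 × 25 × (1−f)/f ≈ 6 × 25 × 3.00000 ≈ 450.00 mg.

450 mg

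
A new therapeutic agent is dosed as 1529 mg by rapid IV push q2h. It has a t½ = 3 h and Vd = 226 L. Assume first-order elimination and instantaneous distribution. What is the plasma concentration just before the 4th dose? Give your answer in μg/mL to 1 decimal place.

8.6 μg/mL

f = (1/2)^(τ/t½) = (1/2)^(2/3) ≈ 0.6300.
C₀ = D/Vd = 1529/226 ≈ 6.765 μg/mL.
Before the 4th dose, 3 doses have been given. Superposition: Cmin = C₀·(f + f² + … + f^3).
≈ 6.765 × (0.6300 + 0.3969 + 0.2500) ≈ 6.765 × 1.2769 ≈ 8.638 μg/mL.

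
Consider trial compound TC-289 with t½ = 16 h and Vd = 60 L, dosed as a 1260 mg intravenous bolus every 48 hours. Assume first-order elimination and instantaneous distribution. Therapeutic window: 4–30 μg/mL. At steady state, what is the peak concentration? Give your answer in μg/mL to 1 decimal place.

The dosing interval is 3 half-lives, so f = 2^(−3) = 0.125.
At steady state, R = 1/(1 − 0.125) = 8/7.
Single-dose peak C₀ = D/Vd = 1260/60 = 21 μg/mL.
Steady-state peak Cmax,ss = C₀·R = 21 × 8/7 ≈ 24.000 μg/mL.
Peak 24.0 μg/mL vs MTC 30 μg/mL: below toxic threshold.

24.0 μg/mL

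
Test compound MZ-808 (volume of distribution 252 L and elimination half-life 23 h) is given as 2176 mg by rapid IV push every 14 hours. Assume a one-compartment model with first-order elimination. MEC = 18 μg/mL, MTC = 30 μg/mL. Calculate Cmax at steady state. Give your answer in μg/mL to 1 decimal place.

25.1 μg/mL

Over one 14-h interval, 14/23 ≈ 0.6087 half-lives elapse, leaving f ≈ 0.6558 of each dose.
Accumulation ratio R = 1/(1 − f) ≈ 1/0.3442 ≈ 2.9053.
Single-dose peak C₀ = D/Vd = 2176/252 ≈ 8.635 μg/mL.
Cmax,ss = C₀/(1 − f) ≈ 8.635/0.3442 ≈ 25.087 μg/mL.
Peak 25.1 μg/mL vs MTC 30 μg/mL: below toxic threshold.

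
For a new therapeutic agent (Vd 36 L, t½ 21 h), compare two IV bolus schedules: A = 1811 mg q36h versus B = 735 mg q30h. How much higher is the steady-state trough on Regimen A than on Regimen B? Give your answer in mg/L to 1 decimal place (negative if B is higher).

10.0 mg/L

Regimen A: f = (1/2)^(36/21) ≈ 0.3048; Cmin,ss = (1811/36)·f/(1−f) ≈ 22.056 mg/L.
Regimen B: f = (1/2)^(30/21) ≈ 0.3715; Cmin,ss = (735/36)·f/(1−f) ≈ 12.068 mg/L.
Difference ≈ 22.056 − 12.068 ≈ 9.988 mg/L.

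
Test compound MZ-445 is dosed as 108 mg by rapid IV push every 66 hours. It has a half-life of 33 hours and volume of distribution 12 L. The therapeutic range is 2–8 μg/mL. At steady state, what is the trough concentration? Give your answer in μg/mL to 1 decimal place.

The dosing interval is 2 half-lives, so f = 2^(−2) = 0.25.
Accumulation ratio R = 1/(1 − f) = 1/0.75 = 4/3.
Single-dose peak C₀ = D/Vd = 108/12 = 9 μg/mL.
Steady-state peak Cmax,ss = C₀·R = 9 × 4/3 ≈ 12.000 μg/mL.
Steady-state trough Cmin,ss = Cmax,ss·f ≈ 12.000 × 0.25 ≈ 3.000 μg/mL.
Trough 3.0 μg/mL vs MEC 2 μg/mL: adequate.

3.0 μg/mL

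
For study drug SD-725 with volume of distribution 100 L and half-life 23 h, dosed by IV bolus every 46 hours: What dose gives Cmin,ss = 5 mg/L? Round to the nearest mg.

1500 mg

τ/t½ = 46/23 ≈ 2, so f = (1/2)^(46/23) ≈ 0.250000.
Cmin,ss = (D/Vd)·f/(1−f), so D = Cmin,ss·Vd·(1−f)/f.
D = 5 × 100 × (1−f)/f ≈ 5 × 100 × 3.00000 ≈ 1500.00 mg.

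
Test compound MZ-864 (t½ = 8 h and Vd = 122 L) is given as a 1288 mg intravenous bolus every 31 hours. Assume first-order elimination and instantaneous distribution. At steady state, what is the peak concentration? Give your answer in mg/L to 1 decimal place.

k = ln2/t½ = ln2/8 ≈ 0.086643 h⁻¹; fraction remaining f = e^(−kτ) = e^(−0.086643×31) ≈ 0.0682.
Accumulation ratio R = 1/(1 − f) ≈ 1/0.9318 ≈ 1.0732.
Each bolus raises the concentration by D/Vd = 1288/122 ≈ 10.557 mg/L.
Cmax,ss = C₀/(1 − f) ≈ 10.557/0.9318 ≈ 11.330 mg/L.

11.3 mg/L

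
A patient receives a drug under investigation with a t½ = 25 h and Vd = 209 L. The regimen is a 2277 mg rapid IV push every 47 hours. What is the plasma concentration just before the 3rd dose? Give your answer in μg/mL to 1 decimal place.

f = (1/2)^(τ/t½) = (1/2)^(47/25) ≈ 0.2717.
C₀ = D/Vd = 2277/209 ≈ 10.895 μg/mL.
Before the 3rd dose, 2 doses have been given. Superposition: Cmin = C₀·(f + f²).
≈ 10.895 × (0.2717 + 0.0738) ≈ 10.895 × 0.3455 ≈ 3.764 μg/mL.

3.8 μg/mL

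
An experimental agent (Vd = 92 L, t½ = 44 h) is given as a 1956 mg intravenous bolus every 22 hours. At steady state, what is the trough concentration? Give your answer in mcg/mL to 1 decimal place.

51.3 mcg/mL

τ/t½ = 22/44 ≈ 0.5, so fraction remaining f = (1/2)^(22/44) ≈ 0.7071.
Accumulation ratio R = 1/(1 − f) ≈ 1/0.2929 ≈ 3.4141.
Single-dose peak C₀ = D/Vd = 1956/92 ≈ 21.261 mcg/mL.
Cmax,ss = C₀/(1 − f) ≈ 21.261/0.2929 ≈ 72.588 mcg/mL.
One interval later, Cmin,ss = Cmax,ss·e^(−kτ) ≈ 72.588 × 0.7071 ≈ 51.327 mcg/mL.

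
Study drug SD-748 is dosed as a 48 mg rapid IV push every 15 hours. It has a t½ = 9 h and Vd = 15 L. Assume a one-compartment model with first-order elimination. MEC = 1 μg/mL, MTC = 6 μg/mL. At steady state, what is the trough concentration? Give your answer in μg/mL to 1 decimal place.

k = ln2/t½ = ln2/9 ≈ 0.077016 h⁻¹; fraction remaining f = e^(−kτ) = e^(−0.077016×15) ≈ 0.3150.
At steady state, accumulation factor R = 1/(1 − e^(−kτ)) ≈ 1.4599.
Single-dose peak C₀ = D/Vd = 48/15 ≈ 3.200 μg/mL.
Steady-state peak Cmax,ss = C₀·R ≈ 3.200 × 1.4599 ≈ 4.672 μg/mL.
One interval later, Cmin,ss = Cmax,ss·e^(−kτ) ≈ 4.672 × 0.3150 ≈ 1.472 μg/mL.
Trough 1.5 μg/mL vs MEC 1 μg/mL: adequate.

1.5 μg/mL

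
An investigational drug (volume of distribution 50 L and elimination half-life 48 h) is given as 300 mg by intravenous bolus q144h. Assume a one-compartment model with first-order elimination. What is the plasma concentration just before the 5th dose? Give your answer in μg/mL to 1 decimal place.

f = (1/2)^(τ/t½) = (1/2)^(144/48) ≈ 0.1250.
C₀ = D/Vd = 300/50 ≈ 6.000 μg/mL.
Before the 5th dose, 4 doses have been given. Superposition: Cmin = C₀·(f + f² + … + f^4).
≈ 6.000 × (0.1250 + 0.0156 + 0.0020 + 0.0002) ≈ 6.000 × 0.1428 ≈ 0.857 μg/mL.

0.9 μg/mL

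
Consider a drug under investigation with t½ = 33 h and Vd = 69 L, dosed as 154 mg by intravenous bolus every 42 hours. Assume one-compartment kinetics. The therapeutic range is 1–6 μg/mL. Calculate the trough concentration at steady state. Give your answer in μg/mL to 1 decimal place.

k = ln2/t½ = ln2/33 ≈ 0.021004 h⁻¹; fraction remaining f = e^(−kτ) = e^(−0.021004×42) ≈ 0.4139.
Accumulation ratio R = 1/(1 − f) ≈ 1/0.5861 ≈ 1.7062.
Single-dose peak C₀ = D/Vd = 154/69 ≈ 2.232 μg/mL.
Steady-state peak Cmax,ss = C₀·R ≈ 2.232 × 1.7062 ≈ 3.808 μg/mL.
Steady-state trough Cmin,ss = Cmax,ss·f ≈ 3.808 × 0.4139 ≈ 1.576 μg/mL.
Trough 1.6 μg/mL vs MEC 1 μg/mL: adequate.

1.6 μg/mL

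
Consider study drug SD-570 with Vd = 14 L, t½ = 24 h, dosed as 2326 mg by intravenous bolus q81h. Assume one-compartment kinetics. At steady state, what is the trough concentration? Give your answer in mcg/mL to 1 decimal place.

17.7 mcg/mL

k = ln2/t½ = ln2/24 ≈ 0.028881 h⁻¹; fraction remaining f = e^(−kτ) = e^(−0.028881×81) ≈ 0.0964.
Single-dose peak C₀ = D/Vd = 2326/14 ≈ 166.143 mcg/mL.
Steady-state trough Cmin,ss = C₀·f/(1−f) ≈ 166.143 × 0.0964/0.9036 ≈ 17.725 mcg/mL.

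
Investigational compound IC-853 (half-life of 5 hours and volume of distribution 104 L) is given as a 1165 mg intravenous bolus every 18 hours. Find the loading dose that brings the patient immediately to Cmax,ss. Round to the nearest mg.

1270 mg

f = (1/2)^(18/5) ≈ 0.082469; accumulation ratio R = 1/(1−f) ≈ 1.08988.
Loading dose to hit Cmax,ss on first dose: D_load = D_maint·R ≈ 1165 × 1.08988 ≈ 1269.71 mg.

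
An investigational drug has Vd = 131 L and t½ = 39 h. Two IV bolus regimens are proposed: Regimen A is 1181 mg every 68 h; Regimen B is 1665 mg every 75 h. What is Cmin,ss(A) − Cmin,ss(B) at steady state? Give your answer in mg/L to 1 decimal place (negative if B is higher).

-0.7 mg/L

Regimen A: f = (1/2)^(68/39) ≈ 0.2986; Cmin,ss = (1181/131)·f/(1−f) ≈ 3.838 mg/L.
Regimen B: f = (1/2)^(75/39) ≈ 0.2637; Cmin,ss = (1665/131)·f/(1−f) ≈ 4.552 mg/L.
Difference ≈ 3.838 − 4.552 ≈ -0.714 mg/L.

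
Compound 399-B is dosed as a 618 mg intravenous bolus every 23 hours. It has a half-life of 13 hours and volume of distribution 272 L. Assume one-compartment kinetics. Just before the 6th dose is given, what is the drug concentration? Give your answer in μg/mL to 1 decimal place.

0.9 μg/mL

f = (1/2)^(τ/t½) = (1/2)^(23/13) ≈ 0.2934.
C₀ = D/Vd = 618/272 ≈ 2.272 μg/mL.
Before the 6th dose, 5 doses have been given. Superposition: Cmin = C₀·(f + f² + … + f^5).
≈ 2.272 × (0.2934 + 0.0861 + 0.0253 + 0.0074 + 0.0022) ≈ 2.272 × 0.4144 ≈ 0.942 μg/mL.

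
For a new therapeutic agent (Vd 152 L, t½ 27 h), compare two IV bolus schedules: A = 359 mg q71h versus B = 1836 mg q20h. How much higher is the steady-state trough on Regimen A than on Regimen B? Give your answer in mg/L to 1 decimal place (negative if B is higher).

-17.5 mg/L

Regimen A: f = (1/2)^(71/27) ≈ 0.1616; Cmin,ss = (359/152)·f/(1−f) ≈ 0.455 mg/L.
Regimen B: f = (1/2)^(20/27) ≈ 0.5984; Cmin,ss = (1836/152)·f/(1−f) ≈ 17.998 mg/L.
Difference ≈ 0.455 − 17.998 ≈ -17.543 mg/L.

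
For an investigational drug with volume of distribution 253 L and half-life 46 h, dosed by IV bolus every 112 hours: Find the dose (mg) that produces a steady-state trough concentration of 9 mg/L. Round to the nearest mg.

10034 mg

τ/t½ = 112/46 ≈ 2.4348, so f = (1/2)^(112/46) ≈ 0.184951.
Cmin,ss = (D/Vd)·f/(1−f), so D = Cmin,ss·Vd·(1−f)/f.
D = 9 × 253 × (1−f)/f ≈ 9 × 253 × 4.40684 ≈ 10034.37 mg.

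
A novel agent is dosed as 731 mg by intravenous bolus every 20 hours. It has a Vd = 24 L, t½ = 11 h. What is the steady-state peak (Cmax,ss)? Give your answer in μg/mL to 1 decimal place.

42.5 μg/mL

k = ln2/t½ = ln2/11 ≈ 0.063013 h⁻¹; fraction remaining f = e^(−kτ) = e^(−0.063013×20) ≈ 0.2836.
At steady state, accumulation factor R = 1/(1 − e^(−kτ)) ≈ 1.3959.
Each bolus raises the concentration by D/Vd = 731/24 ≈ 30.458 μg/mL.
Cmax,ss = C₀/(1 − f) ≈ 30.458/0.7164 ≈ 42.515 μg/mL.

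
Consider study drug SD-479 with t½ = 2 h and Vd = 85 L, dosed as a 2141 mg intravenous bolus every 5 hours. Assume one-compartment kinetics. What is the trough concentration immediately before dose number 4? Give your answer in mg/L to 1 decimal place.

f = (1/2)^(τ/t½) = (1/2)^(5/2) ≈ 0.1768.
C₀ = D/Vd = 2141/85 ≈ 25.188 mg/L.
Before the 4th dose, 3 doses have been given. Superposition: Cmin = C₀·(f + f² + … + f^3).
≈ 25.188 × (0.1768 + 0.0313 + 0.0055) ≈ 25.188 × 0.2136 ≈ 5.380 mg/L.

5.4 mg/L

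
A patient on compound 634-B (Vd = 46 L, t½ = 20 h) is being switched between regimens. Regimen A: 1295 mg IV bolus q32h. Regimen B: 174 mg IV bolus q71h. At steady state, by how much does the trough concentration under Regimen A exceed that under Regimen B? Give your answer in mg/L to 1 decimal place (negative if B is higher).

13.5 mg/L

Regimen A: f = (1/2)^(32/20) ≈ 0.3299; Cmin,ss = (1295/46)·f/(1−f) ≈ 13.860 mg/L.
Regimen B: f = (1/2)^(71/20) ≈ 0.0854; Cmin,ss = (174/46)·f/(1−f) ≈ 0.353 mg/L.
Difference ≈ 13.860 − 0.353 ≈ 13.507 mg/L.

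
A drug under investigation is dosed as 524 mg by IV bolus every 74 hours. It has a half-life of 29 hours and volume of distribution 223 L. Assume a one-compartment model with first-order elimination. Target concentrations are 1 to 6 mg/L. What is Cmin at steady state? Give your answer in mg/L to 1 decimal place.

0.5 mg/L

τ/t½ = 74/29 ≈ 2.5517, so fraction remaining f = (1/2)^(74/29) ≈ 0.1706.
Accumulation ratio R = 1/(1 − f) ≈ 1/0.8294 ≈ 1.2057.
Single-dose peak C₀ = D/Vd = 524/223 ≈ 2.350 mg/L.
Steady-state peak Cmax,ss = C₀·R ≈ 2.350 × 1.2057 ≈ 2.833 mg/L.
Steady-state trough Cmin,ss = Cmax,ss·f ≈ 2.833 × 0.1706 ≈ 0.483 mg/L.
Trough 0.5 mg/L vs MEC 1 mg/L: subtherapeutic.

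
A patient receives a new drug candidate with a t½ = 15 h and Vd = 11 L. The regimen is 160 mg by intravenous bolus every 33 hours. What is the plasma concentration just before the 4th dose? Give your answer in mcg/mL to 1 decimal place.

4.0 mcg/mL

f = (1/2)^(τ/t½) = (1/2)^(33/15) ≈ 0.2176.
C₀ = D/Vd = 160/11 ≈ 14.545 mcg/mL.
Before the 4th dose, 3 doses have been given. Superposition: Cmin = C₀·(f + f² + … + f^3).
≈ 14.545 × (0.2176 + 0.0473 + 0.0103) ≈ 14.545 × 0.2752 ≈ 4.003 mcg/mL.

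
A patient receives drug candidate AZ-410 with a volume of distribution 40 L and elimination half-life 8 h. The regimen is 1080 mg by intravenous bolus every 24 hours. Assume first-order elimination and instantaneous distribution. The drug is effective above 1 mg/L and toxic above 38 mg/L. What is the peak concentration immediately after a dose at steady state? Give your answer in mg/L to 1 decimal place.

The dosing interval is 3 half-lives, so f = 2^(−3) = 0.125.
Accumulation ratio R = 1/(1 − f) = 1/0.875 = 8/7.
Single-dose peak C₀ = D/Vd = 1080/40 = 27 mg/L.
Steady-state peak Cmax,ss = C₀·R = 27 × 8/7 ≈ 30.857 mg/L.
Peak 30.9 mg/L vs MTC 38 mg/L: below toxic threshold.

30.9 mg/L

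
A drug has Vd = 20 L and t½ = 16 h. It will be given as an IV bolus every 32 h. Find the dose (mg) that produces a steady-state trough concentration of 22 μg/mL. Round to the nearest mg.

τ/t½ = 32/16 ≈ 2, so f = (1/2)^(32/16) ≈ 0.250000.
Cmin,ss = (D/Vd)·f/(1−f), so D = Cmin,ss·Vd·(1−f)/f.
D = 22 × 20 × (1−f)/f ≈ 22 × 20 × 3.00000 ≈ 1320.00 mg.

1320 mg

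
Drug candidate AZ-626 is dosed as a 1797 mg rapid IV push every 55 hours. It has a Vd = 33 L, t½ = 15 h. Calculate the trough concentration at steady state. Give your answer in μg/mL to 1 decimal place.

τ/t½ = 55/15 ≈ 3.6667, so fraction remaining f = (1/2)^(55/15) ≈ 0.0787.
At steady state, accumulation factor R = 1/(1 − e^(−kτ)) ≈ 1.0854.
Single-dose peak C₀ = D/Vd = 1797/33 ≈ 54.455 μg/mL.
Cmax,ss = C₀/(1 − f) ≈ 54.455/0.9213 ≈ 59.107 μg/mL.
Steady-state trough Cmin,ss = Cmax,ss·f ≈ 59.107 × 0.0787 ≈ 4.652 μg/mL.

4.7 μg/mL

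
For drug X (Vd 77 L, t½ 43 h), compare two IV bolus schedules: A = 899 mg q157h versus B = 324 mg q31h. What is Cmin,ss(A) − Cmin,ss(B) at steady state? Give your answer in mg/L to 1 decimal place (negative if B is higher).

-5.5 mg/L

Regimen A: f = (1/2)^(157/43) ≈ 0.0796; Cmin,ss = (899/77)·f/(1−f) ≈ 1.010 mg/L.
Regimen B: f = (1/2)^(31/43) ≈ 0.6067; Cmin,ss = (324/77)·f/(1−f) ≈ 6.491 mg/L.
Difference ≈ 1.010 − 6.491 ≈ -5.481 mg/L.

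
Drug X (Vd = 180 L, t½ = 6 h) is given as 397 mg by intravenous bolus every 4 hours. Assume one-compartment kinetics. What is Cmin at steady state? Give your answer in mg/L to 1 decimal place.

3.8 mg/L

Over one 4-h interval, 4/6 ≈ 0.66667 half-lives elapse, leaving f ≈ 0.6300 of each dose.
Accumulation ratio R = 1/(1 − f) ≈ 1/0.3700 ≈ 2.7027.
Single-dose peak C₀ = D/Vd = 397/180 ≈ 2.206 mg/L.
Cmax,ss = C₀/(1 − f) ≈ 2.206/0.3700 ≈ 5.962 mg/L.
Steady-state trough Cmin,ss = Cmax,ss·f ≈ 5.962 × 0.6300 ≈ 3.756 mg/L.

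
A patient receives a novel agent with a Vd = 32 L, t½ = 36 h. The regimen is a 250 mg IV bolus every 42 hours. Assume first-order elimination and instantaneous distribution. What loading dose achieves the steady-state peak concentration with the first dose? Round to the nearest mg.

451 mg

f = (1/2)^(42/36) ≈ 0.445449; accumulation ratio R = 1/(1−f) ≈ 1.80326.
Loading dose to hit Cmax,ss on first dose: D_load = D_maint·R ≈ 250 × 1.80326 ≈ 450.81 mg.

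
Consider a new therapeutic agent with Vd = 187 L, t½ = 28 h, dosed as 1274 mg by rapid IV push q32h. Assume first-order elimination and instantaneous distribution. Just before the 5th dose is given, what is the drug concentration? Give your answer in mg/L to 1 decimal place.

5.4 mg/L

f = (1/2)^(τ/t½) = (1/2)^(32/28) ≈ 0.4529.
C₀ = D/Vd = 1274/187 ≈ 6.813 mg/L.
Before the 5th dose, 4 doses have been given. Superposition: Cmin = C₀·(f + f² + … + f^4).
≈ 6.813 × (0.4529 + 0.2051 + 0.0929 + 0.0421) ≈ 6.813 × 0.7930 ≈ 5.403 mg/L.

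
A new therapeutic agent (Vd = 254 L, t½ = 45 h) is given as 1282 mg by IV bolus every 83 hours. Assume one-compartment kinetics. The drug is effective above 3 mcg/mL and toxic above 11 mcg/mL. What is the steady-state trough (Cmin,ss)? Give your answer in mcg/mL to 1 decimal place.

1.9 mcg/mL

τ/t½ = 83/45 ≈ 1.8444, so fraction remaining f = (1/2)^(83/45) ≈ 0.2785.
Accumulation ratio R = 1/(1 − f) ≈ 1/0.7215 ≈ 1.3860.
Each bolus raises the concentration by D/Vd = 1282/254 ≈ 5.047 mcg/mL.
Cmax,ss = C₀/(1 − f) ≈ 5.047/0.7215 ≈ 6.995 mcg/mL.
Steady-state trough Cmin,ss = Cmax,ss·f ≈ 6.995 × 0.2785 ≈ 1.948 mcg/mL.
Trough 1.9 mcg/mL vs MEC 3 mcg/mL: subtherapeutic.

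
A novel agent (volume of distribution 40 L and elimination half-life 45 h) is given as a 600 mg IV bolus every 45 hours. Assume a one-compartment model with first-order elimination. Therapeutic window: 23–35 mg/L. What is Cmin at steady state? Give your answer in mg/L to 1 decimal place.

15.0 mg/L

The dosing interval is 1 half-life, so f = 2^(−1) = 0.5.
At steady state, R = 1/(1 − 0.5) = 2/1.
Single-dose peak C₀ = D/Vd = 600/40 = 15 mg/L.
Steady-state peak Cmax,ss = C₀·R = 15 × 2/1 ≈ 30.000 mg/L.
Steady-state trough Cmin,ss = Cmax,ss·f ≈ 30.000 × 0.5 ≈ 15.000 mg/L.
Trough 15.0 mg/L vs MEC 23 mg/L: subtherapeutic.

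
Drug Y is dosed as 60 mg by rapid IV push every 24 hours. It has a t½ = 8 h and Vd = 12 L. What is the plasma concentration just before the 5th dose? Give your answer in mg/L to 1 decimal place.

0.7 mg/L

f = (1/2)^(τ/t½) = (1/2)^(24/8) ≈ 0.1250.
C₀ = D/Vd = 60/12 ≈ 5.000 mg/L.
Before the 5th dose, 4 doses have been given. Superposition: Cmin = C₀·(f + f² + … + f^4).
≈ 5.000 × (0.1250 + 0.0156 + 0.0020 + 0.0002) ≈ 5.000 × 0.1428 ≈ 0.714 mg/L.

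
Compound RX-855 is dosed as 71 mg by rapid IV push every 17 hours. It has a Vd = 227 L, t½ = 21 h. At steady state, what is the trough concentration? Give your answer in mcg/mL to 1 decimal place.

Over one 17-h interval, 17/21 ≈ 0.80952 half-lives elapse, leaving f ≈ 0.5706 of each dose.
Single-dose peak C₀ = D/Vd = 71/227 ≈ 0.313 mcg/mL.
Steady-state trough Cmin,ss = C₀·f/(1−f) ≈ 0.313 × 0.5706/0.4294 ≈ 0.416 mcg/mL.

0.4 mcg/mL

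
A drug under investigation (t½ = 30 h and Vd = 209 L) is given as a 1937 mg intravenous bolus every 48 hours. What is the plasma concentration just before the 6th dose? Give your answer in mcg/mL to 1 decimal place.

4.5 mcg/mL

f = (1/2)^(τ/t½) = (1/2)^(48/30) ≈ 0.3299.
C₀ = D/Vd = 1937/209 ≈ 9.268 mcg/mL.
Before the 6th dose, 5 doses have been given. Superposition: Cmin = C₀·(f + f² + … + f^5).
≈ 9.268 × (0.3299 + 0.1088 + 0.0359 + 0.0118 + 0.0039) ≈ 9.268 × 0.4903 ≈ 4.544 mcg/mL.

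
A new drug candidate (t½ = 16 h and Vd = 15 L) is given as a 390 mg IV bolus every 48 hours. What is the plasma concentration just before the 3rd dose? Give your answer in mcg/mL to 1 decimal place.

f = (1/2)^(τ/t½) = (1/2)^(48/16) ≈ 0.1250.
C₀ = D/Vd = 390/15 ≈ 26.000 mcg/mL.
Before the 3rd dose, 2 doses have been given. Superposition: Cmin = C₀·(f + f²).
≈ 26.000 × (0.1250 + 0.0156) ≈ 26.000 × 0.1406 ≈ 3.656 mcg/mL.

3.7 mcg/mL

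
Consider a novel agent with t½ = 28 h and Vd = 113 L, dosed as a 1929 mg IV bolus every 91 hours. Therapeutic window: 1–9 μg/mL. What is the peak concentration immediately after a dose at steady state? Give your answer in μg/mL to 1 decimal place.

Over one 91-h interval, 91/28 ≈ 3.25 half-lives elapse, leaving f ≈ 0.1051 of each dose.
At steady state, accumulation factor R = 1/(1 − e^(−kτ)) ≈ 1.1174.
Each bolus raises the concentration by D/Vd = 1929/113 ≈ 17.071 μg/mL.
Cmax,ss = C₀/(1 − f) ≈ 17.071/0.8949 ≈ 19.076 μg/mL.
Peak 19.1 μg/mL vs MTC 9 μg/mL: exceeds toxic threshold.

19.1 μg/mL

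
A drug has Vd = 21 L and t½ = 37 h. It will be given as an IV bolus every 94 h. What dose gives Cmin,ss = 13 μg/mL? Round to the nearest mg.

1315 mg

τ/t½ = 94/37 ≈ 2.5405, so f = (1/2)^(94/37) ≈ 0.171878.
Cmin,ss = (D/Vd)·f/(1−f), so D = Cmin,ss·Vd·(1−f)/f.
D = 13 × 21 × (1−f)/f ≈ 13 × 21 × 4.81808 ≈ 1315.34 mg.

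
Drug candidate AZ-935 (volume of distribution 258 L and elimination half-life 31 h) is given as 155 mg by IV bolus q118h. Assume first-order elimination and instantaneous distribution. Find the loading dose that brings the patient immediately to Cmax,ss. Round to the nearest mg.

167 mg

f = (1/2)^(118/31) ≈ 0.071473; accumulation ratio R = 1/(1−f) ≈ 1.07697.
Loading dose to hit Cmax,ss on first dose: D_load = D_maint·R ≈ 155 × 1.07697 ≈ 166.93 mg.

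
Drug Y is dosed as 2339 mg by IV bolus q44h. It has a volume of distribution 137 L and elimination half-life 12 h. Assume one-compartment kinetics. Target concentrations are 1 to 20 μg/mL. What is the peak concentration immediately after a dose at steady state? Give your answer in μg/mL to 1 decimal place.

Over one 44-h interval, 44/12 ≈ 3.6667 half-lives elapse, leaving f ≈ 0.0787 of each dose.
At steady state, accumulation factor R = 1/(1 − e^(−kτ)) ≈ 1.0854.
Each bolus raises the concentration by D/Vd = 2339/137 ≈ 17.073 μg/mL.
Steady-state peak Cmax,ss = C₀·R ≈ 17.073 × 1.0854 ≈ 18.531 μg/mL.
Peak 18.5 μg/mL vs MTC 20 μg/mL: below toxic threshold.

18.5 μg/mL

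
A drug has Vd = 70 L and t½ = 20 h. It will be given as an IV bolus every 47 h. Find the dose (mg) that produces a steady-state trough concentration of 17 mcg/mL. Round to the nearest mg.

τ/t½ = 47/20 ≈ 2.35, so f = (1/2)^(47/20) ≈ 0.196146.
Cmin,ss = (D/Vd)·f/(1−f), so D = Cmin,ss·Vd·(1−f)/f.
D = 17 × 70 × (1−f)/f ≈ 17 × 70 × 4.09824 ≈ 4876.91 mg.

4877 mg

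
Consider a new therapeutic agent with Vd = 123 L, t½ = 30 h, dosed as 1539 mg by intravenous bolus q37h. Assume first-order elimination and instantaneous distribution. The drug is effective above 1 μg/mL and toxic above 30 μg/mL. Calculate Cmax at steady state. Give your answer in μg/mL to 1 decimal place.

τ/t½ = 37/30 ≈ 1.2333, so fraction remaining f = (1/2)^(37/30) ≈ 0.4253.
At steady state, accumulation factor R = 1/(1 − e^(−kτ)) ≈ 1.7400.
Each bolus raises the concentration by D/Vd = 1539/123 ≈ 12.512 μg/mL.
Cmax,ss = C₀/(1 − f) ≈ 12.512/0.5747 ≈ 21.771 μg/mL.
Peak 21.8 μg/mL vs MTC 30 μg/mL: below toxic threshold.

21.8 μg/mL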